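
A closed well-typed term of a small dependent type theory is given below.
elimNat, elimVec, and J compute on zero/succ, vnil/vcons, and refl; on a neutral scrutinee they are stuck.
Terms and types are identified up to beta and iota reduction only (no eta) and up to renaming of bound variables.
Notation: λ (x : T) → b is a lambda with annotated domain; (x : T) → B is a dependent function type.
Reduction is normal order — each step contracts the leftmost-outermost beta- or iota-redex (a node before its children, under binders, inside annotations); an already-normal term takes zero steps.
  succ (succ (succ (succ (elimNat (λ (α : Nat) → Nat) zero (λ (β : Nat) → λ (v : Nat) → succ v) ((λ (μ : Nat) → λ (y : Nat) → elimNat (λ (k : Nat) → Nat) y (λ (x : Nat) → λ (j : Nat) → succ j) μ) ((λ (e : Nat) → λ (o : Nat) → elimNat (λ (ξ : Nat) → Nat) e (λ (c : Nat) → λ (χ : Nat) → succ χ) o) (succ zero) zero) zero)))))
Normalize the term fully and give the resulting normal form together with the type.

reduced normal form:
  succ (succ (succ (succ (succ zero))))
inferred type:
  Nat


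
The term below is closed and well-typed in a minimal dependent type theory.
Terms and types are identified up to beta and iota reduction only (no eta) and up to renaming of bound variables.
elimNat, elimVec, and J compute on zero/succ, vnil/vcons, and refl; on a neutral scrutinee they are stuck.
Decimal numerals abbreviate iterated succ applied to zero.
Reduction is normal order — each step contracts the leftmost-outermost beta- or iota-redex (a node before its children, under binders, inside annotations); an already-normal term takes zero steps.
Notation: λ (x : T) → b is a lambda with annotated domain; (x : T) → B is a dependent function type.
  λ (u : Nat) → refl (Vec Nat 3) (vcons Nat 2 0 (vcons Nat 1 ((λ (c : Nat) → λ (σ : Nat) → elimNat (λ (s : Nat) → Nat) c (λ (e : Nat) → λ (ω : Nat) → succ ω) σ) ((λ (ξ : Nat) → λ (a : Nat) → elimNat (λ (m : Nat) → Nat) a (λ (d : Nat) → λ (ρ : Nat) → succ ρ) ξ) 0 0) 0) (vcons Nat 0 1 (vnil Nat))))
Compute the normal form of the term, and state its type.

reduced normal form:
  λ (u : Nat) → refl (Vec Nat 3) (vcons Nat 2 0 (vcons Nat 1 0 (vcons Nat 0 1 (vnil Nat))))
inferred type:
  (u : Nat) → Eq (Vec Nat 3) (vcons Nat 2 0 (vcons Nat 1 0 (vcons Nat 0 1 (vnil Nat)))) (vcons Nat 2 0 (vcons Nat 1 0 (vcons Nat 0 1 (vnil Nat))))
observation: 6 normal-order steps normalize the term, beginning with a beta-redex.


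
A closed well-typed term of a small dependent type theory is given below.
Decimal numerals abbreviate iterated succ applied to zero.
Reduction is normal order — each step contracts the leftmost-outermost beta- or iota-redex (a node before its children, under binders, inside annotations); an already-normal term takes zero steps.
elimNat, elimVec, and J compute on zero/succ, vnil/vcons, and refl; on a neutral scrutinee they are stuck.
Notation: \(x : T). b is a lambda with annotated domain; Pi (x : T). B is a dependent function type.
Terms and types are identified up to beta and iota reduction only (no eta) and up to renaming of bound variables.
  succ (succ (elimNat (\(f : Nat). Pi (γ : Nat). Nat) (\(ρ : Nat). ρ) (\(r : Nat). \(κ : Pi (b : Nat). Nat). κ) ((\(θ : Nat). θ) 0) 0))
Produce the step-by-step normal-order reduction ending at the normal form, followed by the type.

normal-order reduction sequence:
  succ (succ (elimNat (\(f : Nat). Pi (γ : Nat). Nat) (\(ρ : Nat). ρ) (\(r : Nat). \(κ : Pi (b : Nat). Nat). κ) ((\(θ : Nat). θ) 0) 0))
  ~> succ (succ (elimNat (\(f : Nat). Pi (γ : Nat). Nat) (\(ρ : Nat). ρ) (\(r : Nat). \(κ : Pi (b : Nat). Nat). κ) 0 0))
  ~> succ (succ ((\(f : Nat). f) 0))
  ~> 2
the term's type:
  Nat


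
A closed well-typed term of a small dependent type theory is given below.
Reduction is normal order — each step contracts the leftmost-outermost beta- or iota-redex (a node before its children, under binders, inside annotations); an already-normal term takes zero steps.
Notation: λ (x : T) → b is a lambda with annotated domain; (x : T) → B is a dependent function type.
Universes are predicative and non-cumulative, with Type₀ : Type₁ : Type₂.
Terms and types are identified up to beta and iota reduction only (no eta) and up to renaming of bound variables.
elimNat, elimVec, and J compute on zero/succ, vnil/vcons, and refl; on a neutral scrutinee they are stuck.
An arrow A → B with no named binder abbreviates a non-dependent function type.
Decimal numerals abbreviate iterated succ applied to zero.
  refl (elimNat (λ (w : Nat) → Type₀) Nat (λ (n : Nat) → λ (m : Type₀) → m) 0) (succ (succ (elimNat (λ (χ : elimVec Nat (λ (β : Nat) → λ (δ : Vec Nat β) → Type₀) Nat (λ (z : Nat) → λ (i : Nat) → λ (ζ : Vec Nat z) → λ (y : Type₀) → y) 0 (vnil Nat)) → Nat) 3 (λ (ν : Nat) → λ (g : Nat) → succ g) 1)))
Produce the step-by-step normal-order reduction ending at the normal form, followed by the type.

reduction (normal order):
  refl (elimNat (λ (w : Nat) → Type₀) Nat (λ (n : Nat) → λ (m : Type₀) → m) 0) (succ (succ (elimNat (λ (χ : elimVec Nat (λ (β : Nat) → λ (δ : Vec Nat β) → Type₀) Nat (λ (z : Nat) → λ (i : Nat) → λ (ζ : Vec Nat z) → λ (y : Type₀) → y) 0 (vnil Nat)) → Nat) 3 (λ (ν : Nat) → λ (g : Nat) → succ g) 1)))
  ~> refl Nat (succ (succ (elimNat (λ (w : elimVec Nat (λ (n : Nat) → λ (m : Vec Nat n) → Type₀) Nat (λ (χ : Nat) → λ (β : Nat) → λ (δ : Vec Nat χ) → λ (z : Type₀) → z) 0 (vnil Nat)) → Nat) 3 (λ (i : Nat) → λ (ζ : Nat) → succ ζ) 1)))
  ~> refl Nat (succ (succ ((λ (w : Nat) → λ (n : Nat) → succ n) 0 (elimNat (λ (m : elimVec Nat (λ (χ : Nat) → λ (β : Vec Nat χ) → Type₀) Nat (λ (δ : Nat) → λ (z : Nat) → λ (i : Vec Nat δ) → λ (ζ : Type₀) → ζ) 0 (vnil Nat)) → Nat) 3 (λ (y : Nat) → λ (ν : Nat) → succ ν) 0))))
  ~> refl Nat (succ (succ ((λ (w : Nat) → succ w) (elimNat (λ (n : elimVec Nat (λ (m : Nat) → λ (χ : Vec Nat m) → Type₀) Nat (λ (β : Nat) → λ (δ : Nat) → λ (z : Vec Nat β) → λ (i : Type₀) → i) 0 (vnil Nat)) → Nat) 3 (λ (ζ : Nat) → λ (y : Nat) → succ y) 0))))
  ~> refl Nat (succ (succ (succ (elimNat (λ (w : elimVec Nat (λ (n : Nat) → λ (m : Vec Nat n) → Type₀) Nat (λ (χ : Nat) → λ (β : Nat) → λ (δ : Vec Nat χ) → λ (z : Type₀) → z) 0 (vnil Nat)) → Nat) 3 (λ (i : Nat) → λ (ζ : Nat) → succ ζ) 0))))
  ~> refl Nat 6
the term's type:
  Eq Nat 6 6


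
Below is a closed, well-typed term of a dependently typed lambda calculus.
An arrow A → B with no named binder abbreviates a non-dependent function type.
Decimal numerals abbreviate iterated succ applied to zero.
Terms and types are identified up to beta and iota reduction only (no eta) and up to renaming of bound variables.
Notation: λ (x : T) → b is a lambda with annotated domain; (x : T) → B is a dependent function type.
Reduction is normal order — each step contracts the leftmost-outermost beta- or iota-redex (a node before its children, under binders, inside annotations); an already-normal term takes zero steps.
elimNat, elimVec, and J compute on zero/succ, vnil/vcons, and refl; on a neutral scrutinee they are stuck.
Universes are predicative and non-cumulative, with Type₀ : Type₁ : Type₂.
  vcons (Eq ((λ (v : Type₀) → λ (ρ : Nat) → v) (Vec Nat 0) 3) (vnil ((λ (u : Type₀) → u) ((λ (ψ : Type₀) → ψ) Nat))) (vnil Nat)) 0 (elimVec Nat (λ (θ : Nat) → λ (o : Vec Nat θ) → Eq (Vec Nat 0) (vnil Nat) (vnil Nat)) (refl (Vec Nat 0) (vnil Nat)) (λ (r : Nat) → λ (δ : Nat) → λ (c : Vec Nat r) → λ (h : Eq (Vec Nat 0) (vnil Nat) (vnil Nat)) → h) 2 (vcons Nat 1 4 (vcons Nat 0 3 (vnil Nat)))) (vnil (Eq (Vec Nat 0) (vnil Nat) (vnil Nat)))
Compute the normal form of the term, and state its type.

normal form:
  vcons (Eq (Vec Nat 0) (vnil Nat) (vnil Nat)) 0 (refl (Vec Nat 0) (vnil Nat)) (vnil (Eq (Vec Nat 0) (vnil Nat) (vnil Nat)))
the term's type:
  Vec (Eq (Vec Nat 0) (vnil Nat) (vnil Nat)) 1
observation: reduction starts at a beta-redex, and 15 normal-order steps reach the normal form.


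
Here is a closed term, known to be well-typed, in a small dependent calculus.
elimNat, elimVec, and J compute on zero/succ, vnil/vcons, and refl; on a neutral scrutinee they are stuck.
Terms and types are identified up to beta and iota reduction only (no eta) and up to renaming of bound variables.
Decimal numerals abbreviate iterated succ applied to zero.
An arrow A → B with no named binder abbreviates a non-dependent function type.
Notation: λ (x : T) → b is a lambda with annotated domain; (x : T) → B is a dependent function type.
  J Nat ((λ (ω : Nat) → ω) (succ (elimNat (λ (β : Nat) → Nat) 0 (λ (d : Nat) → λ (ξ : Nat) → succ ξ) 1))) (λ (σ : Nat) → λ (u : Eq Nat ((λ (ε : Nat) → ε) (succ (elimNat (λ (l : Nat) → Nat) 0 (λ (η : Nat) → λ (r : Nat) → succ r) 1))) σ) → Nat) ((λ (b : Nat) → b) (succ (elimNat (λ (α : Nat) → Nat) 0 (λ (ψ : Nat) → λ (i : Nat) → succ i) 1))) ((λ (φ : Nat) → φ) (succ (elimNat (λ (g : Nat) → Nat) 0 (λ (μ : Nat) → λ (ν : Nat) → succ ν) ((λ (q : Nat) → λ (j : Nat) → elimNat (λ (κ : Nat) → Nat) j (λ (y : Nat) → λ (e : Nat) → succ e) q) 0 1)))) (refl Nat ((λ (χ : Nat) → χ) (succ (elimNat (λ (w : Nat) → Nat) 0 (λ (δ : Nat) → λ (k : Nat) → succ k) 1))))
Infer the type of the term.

the term's type:
  Nat


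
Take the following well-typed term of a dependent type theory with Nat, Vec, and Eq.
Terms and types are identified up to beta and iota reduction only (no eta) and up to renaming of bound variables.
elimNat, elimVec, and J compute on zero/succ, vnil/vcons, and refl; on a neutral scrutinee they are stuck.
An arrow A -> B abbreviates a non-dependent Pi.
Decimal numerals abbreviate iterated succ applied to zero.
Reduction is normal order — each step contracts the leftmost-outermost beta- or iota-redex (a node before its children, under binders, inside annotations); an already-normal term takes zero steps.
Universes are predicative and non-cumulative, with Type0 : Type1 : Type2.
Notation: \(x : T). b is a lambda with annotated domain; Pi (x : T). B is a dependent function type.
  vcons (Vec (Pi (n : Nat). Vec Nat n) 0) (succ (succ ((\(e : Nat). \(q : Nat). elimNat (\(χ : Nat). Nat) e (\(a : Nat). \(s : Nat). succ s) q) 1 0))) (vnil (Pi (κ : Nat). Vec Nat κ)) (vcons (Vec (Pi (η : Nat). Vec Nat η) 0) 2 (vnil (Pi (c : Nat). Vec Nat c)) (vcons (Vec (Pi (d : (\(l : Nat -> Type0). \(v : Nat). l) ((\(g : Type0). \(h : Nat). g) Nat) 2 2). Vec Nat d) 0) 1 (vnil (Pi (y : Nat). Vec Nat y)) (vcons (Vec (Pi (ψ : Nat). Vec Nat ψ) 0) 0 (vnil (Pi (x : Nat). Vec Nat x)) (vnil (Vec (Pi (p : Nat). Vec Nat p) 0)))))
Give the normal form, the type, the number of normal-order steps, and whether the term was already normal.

resulting normal form:
  vcons (Vec (Pi (n : Nat). Vec Nat n) 0) 3 (vnil (Pi (e : Nat). Vec Nat e)) (vcons (Vec (Pi (q : Nat). Vec Nat q) 0) 2 (vnil (Pi (χ : Nat). Vec Nat χ)) (vcons (Vec (Pi (a : Nat). Vec Nat a) 0) 1 (vnil (Pi (s : Nat). Vec Nat s)) (vcons (Vec (Pi (κ : Nat). Vec Nat κ) 0) 0 (vnil (Pi (η : Nat). Vec Nat η)) (vnil (Vec (Pi (c : Nat). Vec Nat c) 0)))))
inferred type:
  Vec (Vec (Pi (n : Nat). Vec Nat n) 0) 4
reduction steps (normal order): 7
term was already normal: no
first contracted redex: a beta-redex


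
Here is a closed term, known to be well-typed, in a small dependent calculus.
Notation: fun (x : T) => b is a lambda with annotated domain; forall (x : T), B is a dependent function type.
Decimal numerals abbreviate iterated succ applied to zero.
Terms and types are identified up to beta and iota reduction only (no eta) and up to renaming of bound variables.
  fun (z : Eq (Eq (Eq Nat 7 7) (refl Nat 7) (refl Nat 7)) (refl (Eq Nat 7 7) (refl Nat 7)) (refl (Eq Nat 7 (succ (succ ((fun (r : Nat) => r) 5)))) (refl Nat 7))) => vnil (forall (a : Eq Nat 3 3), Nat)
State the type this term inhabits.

type:
  forall (z : Eq (Eq (Eq Nat 7 7) (refl Nat 7) (refl Nat 7)) (refl (Eq Nat 7 7) (refl Nat 7)) (refl (Eq Nat 7 7) (refl Nat 7))), Vec (forall (r : Eq Nat 3 3), Nat) 0


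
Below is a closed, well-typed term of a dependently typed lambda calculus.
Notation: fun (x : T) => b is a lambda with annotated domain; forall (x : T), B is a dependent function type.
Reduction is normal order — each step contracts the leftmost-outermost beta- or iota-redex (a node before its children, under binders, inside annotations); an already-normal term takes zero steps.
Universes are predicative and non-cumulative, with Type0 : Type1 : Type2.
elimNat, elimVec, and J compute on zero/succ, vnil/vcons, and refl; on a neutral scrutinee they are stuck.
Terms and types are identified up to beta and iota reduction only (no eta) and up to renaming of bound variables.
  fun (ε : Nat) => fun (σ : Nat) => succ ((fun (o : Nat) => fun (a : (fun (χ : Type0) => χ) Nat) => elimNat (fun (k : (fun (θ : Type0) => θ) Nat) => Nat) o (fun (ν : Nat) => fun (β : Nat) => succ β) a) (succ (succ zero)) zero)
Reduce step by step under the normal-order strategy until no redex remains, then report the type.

normal-order reduction sequence:
  fun (ε : Nat) => fun (σ : Nat) => succ ((fun (o : Nat) => fun (a : (fun (χ : Type0) => χ) Nat) => elimNat (fun (k : (fun (θ : Type0) => θ) Nat) => Nat) o (fun (ν : Nat) => fun (β : Nat) => succ β) a) (succ (succ zero)) zero)
  ~> fun (ε : Nat) => fun (σ : Nat) => succ ((fun (o : (fun (a : Type0) => a) Nat) => elimNat (fun (χ : (fun (k : Type0) => k) Nat) => Nat) (succ (succ zero)) (fun (θ : Nat) => fun (ν : Nat) => succ ν) o) zero)
  ~> fun (ε : Nat) => fun (σ : Nat) => succ (elimNat (fun (o : (fun (a : Type0) => a) Nat) => Nat) (succ (succ zero)) (fun (χ : Nat) => fun (k : Nat) => succ k) zero)
  ~> fun (ε : Nat) => fun (σ : Nat) => succ (succ (succ zero))
type:
  forall (ε : Nat), forall (σ : Nat), Nat


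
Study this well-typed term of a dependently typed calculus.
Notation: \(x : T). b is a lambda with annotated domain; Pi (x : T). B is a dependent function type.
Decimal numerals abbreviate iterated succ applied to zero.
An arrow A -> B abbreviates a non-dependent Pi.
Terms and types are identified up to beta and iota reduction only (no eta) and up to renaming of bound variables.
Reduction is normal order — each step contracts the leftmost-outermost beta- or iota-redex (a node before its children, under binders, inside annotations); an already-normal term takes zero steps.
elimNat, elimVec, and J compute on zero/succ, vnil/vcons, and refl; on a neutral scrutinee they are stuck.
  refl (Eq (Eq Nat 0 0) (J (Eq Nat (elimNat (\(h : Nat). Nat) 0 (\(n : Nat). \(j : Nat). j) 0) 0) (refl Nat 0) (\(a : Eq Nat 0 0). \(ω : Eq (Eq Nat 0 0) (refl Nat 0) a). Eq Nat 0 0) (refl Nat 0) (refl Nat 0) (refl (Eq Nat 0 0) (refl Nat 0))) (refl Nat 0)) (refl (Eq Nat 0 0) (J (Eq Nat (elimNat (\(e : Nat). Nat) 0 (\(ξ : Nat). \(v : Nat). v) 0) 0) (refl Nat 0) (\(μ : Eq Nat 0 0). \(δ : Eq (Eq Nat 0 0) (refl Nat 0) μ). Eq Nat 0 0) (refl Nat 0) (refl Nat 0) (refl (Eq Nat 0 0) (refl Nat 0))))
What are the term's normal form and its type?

reduced normal form:
  refl (Eq (Eq Nat 0 0) (refl Nat 0) (refl Nat 0)) (refl (Eq Nat 0 0) (refl Nat 0))
type:
  Eq (Eq (Eq Nat 0 0) (refl Nat 0) (refl Nat 0)) (refl (Eq Nat 0 0) (refl Nat 0)) (refl (Eq Nat 0 0) (refl Nat 0))


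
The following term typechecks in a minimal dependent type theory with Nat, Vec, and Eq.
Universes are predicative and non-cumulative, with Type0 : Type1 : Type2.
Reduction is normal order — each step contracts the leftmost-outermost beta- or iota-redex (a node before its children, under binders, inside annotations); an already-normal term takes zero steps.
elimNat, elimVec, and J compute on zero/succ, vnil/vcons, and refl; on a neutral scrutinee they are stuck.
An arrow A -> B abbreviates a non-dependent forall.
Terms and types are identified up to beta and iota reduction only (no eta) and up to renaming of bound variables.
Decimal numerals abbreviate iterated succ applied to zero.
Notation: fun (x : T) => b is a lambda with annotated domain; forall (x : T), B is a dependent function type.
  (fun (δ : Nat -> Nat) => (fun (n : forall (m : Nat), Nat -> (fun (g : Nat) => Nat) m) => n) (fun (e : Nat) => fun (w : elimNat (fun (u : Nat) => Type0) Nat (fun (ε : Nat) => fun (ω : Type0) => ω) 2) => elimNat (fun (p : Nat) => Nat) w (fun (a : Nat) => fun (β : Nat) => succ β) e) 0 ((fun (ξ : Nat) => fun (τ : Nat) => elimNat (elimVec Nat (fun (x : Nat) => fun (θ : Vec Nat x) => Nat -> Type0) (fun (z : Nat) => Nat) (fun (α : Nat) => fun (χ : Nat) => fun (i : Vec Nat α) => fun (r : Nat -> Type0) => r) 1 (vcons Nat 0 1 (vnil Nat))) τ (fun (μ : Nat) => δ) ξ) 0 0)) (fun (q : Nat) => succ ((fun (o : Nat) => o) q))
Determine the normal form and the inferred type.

resulting normal form:
  0
inferred type:
  Nat


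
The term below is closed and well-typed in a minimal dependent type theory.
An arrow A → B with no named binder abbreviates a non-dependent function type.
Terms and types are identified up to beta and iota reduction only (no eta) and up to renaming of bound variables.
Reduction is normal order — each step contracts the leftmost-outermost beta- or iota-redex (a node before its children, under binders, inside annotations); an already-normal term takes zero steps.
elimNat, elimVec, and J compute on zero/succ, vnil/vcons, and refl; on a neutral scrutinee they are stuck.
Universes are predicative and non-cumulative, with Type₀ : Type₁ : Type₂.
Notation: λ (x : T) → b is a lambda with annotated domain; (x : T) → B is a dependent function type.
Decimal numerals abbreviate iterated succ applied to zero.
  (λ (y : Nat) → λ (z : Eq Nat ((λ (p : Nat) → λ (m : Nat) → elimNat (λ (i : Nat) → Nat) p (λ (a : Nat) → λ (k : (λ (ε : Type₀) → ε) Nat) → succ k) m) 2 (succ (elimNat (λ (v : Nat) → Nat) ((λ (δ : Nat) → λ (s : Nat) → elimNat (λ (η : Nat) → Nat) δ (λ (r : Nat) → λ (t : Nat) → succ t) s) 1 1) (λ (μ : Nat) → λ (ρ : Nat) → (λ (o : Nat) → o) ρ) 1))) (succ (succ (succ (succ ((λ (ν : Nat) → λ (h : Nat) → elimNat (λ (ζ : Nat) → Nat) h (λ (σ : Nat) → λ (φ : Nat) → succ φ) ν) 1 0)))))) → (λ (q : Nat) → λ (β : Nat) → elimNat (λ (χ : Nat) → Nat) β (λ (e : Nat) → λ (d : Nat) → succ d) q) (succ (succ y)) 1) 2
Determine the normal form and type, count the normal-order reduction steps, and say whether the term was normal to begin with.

reduced normal form:
  λ (y : Eq Nat 5 5) → 5
inferred type:
  Eq Nat 5 5 → Nat
normal-order step count: 46
started in normal form: no
first redex: a beta-redex


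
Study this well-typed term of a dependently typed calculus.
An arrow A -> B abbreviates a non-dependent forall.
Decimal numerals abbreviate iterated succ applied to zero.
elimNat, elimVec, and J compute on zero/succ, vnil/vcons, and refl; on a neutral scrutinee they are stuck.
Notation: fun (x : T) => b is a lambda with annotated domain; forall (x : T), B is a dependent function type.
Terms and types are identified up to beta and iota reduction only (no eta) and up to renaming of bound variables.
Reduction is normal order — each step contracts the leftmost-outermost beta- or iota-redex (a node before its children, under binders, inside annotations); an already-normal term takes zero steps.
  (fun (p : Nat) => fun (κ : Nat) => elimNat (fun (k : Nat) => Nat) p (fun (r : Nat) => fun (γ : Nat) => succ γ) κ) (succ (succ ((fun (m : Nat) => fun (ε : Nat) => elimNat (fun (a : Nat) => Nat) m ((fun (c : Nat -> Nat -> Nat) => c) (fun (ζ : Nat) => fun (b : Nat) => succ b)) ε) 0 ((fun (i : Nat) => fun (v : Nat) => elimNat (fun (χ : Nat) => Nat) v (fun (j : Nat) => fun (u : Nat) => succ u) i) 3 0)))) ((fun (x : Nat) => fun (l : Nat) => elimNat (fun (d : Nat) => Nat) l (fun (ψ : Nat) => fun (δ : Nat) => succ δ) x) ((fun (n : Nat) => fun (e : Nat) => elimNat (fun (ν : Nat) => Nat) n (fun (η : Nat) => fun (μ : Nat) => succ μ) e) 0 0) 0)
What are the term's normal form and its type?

reduced normal form:
  5
inferred type:
  Nat


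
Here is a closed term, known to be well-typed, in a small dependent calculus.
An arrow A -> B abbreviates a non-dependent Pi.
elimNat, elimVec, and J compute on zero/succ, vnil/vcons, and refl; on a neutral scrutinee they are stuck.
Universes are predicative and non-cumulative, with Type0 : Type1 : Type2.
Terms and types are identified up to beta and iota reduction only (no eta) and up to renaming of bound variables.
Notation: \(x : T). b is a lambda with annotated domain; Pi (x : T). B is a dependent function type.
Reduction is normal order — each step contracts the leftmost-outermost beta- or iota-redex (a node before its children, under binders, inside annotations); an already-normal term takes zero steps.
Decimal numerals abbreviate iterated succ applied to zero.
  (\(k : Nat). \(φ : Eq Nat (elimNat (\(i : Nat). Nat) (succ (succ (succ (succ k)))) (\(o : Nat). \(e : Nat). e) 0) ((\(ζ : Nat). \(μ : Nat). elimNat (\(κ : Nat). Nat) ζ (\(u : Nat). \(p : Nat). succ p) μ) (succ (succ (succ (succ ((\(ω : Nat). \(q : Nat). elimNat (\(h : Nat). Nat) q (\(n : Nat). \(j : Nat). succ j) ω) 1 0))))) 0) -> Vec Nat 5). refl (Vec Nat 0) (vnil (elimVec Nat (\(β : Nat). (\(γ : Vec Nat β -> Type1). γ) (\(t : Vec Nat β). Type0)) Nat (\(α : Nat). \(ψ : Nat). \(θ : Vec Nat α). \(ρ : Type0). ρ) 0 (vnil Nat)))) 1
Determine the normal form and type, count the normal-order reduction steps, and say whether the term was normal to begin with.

normal form:
  \(k : Eq Nat 5 5 -> Vec Nat 5). refl (Vec Nat 0) (vnil Nat)
inferred type:
  (Eq Nat 5 5 -> Vec Nat 5) -> Eq (Vec Nat 0) (vnil Nat) (vnil Nat)
steps to reach normal form (normal order): 12
already normal: no
first contracted redex: a beta-redex


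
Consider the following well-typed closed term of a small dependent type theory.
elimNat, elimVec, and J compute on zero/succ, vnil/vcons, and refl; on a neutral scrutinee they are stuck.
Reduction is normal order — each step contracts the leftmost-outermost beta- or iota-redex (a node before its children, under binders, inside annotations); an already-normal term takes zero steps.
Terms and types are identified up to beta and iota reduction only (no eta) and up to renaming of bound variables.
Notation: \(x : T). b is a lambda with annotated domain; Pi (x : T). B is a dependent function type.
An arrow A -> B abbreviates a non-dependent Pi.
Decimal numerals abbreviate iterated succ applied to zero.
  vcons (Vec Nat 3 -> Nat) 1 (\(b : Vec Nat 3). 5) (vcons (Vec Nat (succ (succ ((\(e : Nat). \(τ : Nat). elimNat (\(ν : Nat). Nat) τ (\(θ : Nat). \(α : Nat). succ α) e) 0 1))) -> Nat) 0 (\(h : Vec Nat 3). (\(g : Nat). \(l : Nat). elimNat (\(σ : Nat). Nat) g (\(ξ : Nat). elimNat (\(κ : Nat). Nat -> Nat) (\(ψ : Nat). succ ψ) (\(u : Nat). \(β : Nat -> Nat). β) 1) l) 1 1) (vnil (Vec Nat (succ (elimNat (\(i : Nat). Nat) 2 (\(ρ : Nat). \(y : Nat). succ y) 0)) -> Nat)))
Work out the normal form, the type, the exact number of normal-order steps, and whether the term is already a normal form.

resulting normal form:
  vcons (Vec Nat 3 -> Nat) 1 (\(b : Vec Nat 3). 5) (vcons (Vec Nat 3 -> Nat) 0 (\(e : Vec Nat 3). 2) (vnil (Vec Nat 3 -> Nat)))
inferred type:
  Vec (Vec Nat 3 -> Nat) 2
reduction steps (normal order): 14
already normal: no
first contracted redex: a beta-redex


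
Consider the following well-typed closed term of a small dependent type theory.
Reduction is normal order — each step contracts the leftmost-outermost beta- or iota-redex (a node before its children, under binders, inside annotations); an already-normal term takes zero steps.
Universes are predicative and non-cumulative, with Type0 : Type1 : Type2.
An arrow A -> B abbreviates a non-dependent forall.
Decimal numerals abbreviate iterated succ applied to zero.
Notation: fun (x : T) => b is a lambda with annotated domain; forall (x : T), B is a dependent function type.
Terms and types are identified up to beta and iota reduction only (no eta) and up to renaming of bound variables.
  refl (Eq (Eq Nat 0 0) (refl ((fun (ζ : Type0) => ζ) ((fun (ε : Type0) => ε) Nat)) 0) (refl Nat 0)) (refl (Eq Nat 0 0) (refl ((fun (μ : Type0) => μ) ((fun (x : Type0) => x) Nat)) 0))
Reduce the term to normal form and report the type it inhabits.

resulting normal form:
  refl (Eq (Eq Nat 0 0) (refl Nat 0) (refl Nat 0)) (refl (Eq Nat 0 0) (refl Nat 0))
inferred type:
  Eq (Eq (Eq Nat 0 0) (refl Nat 0) (refl Nat 0)) (refl (Eq Nat 0 0) (refl Nat 0)) (refl (Eq Nat 0 0) (refl Nat 0))
observation: contracting a beta-redex first, the term normalizes in 4 steps.


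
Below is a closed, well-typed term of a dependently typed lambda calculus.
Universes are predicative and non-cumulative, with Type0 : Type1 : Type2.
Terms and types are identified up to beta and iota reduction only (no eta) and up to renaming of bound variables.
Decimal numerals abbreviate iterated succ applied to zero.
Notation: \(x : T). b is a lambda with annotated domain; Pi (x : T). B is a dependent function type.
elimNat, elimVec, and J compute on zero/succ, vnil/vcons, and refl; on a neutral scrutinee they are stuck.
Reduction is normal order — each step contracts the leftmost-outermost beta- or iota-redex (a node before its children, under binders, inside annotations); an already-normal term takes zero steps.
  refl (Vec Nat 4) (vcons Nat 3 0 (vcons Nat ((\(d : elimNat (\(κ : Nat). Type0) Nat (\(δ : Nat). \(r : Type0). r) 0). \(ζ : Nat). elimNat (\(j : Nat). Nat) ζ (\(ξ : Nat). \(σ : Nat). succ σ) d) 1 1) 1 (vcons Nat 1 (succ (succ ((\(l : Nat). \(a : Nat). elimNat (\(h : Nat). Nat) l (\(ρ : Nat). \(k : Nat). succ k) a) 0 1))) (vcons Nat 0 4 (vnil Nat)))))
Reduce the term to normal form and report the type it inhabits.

reduced normal form:
  refl (Vec Nat 4) (vcons Nat 3 0 (vcons Nat 2 1 (vcons Nat 1 3 (vcons Nat 0 4 (vnil Nat)))))
inferred type:
  Eq (Vec Nat 4) (vcons Nat 3 0 (vcons Nat 2 1 (vcons Nat 1 3 (vcons Nat 0 4 (vnil Nat))))) (vcons Nat 3 0 (vcons Nat 2 1 (vcons Nat 1 3 (vcons Nat 0 4 (vnil Nat)))))


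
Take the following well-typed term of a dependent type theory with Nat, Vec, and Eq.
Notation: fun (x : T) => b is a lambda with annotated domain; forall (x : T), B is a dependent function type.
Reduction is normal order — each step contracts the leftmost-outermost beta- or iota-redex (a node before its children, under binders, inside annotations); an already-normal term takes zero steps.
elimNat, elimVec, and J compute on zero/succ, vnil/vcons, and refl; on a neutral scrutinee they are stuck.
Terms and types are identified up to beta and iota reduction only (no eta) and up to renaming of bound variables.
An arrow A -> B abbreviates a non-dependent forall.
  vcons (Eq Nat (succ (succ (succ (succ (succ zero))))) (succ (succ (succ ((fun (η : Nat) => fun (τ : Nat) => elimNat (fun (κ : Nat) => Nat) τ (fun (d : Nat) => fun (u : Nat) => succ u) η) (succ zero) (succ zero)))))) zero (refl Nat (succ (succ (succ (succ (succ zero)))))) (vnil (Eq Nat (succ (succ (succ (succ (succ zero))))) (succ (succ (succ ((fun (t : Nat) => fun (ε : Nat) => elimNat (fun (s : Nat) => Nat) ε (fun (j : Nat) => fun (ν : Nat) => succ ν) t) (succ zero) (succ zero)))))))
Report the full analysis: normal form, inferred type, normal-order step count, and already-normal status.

normal form:
  vcons (Eq Nat (succ (succ (succ (succ (succ zero))))) (succ (succ (succ (succ (succ zero)))))) zero (refl Nat (succ (succ (succ (succ (succ zero)))))) (vnil (Eq Nat (succ (succ (succ (succ (succ zero))))) (succ (succ (succ (succ (succ zero)))))))
type:
  Vec (Eq Nat (succ (succ (succ (succ (succ zero))))) (succ (succ (succ (succ (succ zero)))))) (succ zero)
normal-order step count: 12
started in normal form: no
first contracted redex: a beta-redex


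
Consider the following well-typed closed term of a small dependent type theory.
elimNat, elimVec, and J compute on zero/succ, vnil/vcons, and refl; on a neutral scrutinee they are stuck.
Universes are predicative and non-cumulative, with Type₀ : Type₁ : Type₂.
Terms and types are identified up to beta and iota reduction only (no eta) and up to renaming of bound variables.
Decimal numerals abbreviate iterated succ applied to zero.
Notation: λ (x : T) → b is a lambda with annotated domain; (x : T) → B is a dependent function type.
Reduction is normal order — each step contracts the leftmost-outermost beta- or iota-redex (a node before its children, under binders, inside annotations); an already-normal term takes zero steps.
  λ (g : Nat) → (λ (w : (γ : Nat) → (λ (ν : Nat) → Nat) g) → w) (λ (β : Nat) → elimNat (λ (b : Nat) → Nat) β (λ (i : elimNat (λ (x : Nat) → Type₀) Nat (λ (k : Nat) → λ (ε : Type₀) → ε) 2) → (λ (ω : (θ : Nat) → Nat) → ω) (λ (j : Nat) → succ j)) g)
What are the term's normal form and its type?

reduced normal form:
  λ (g : Nat) → λ (w : Nat) → elimNat (λ (γ : Nat) → Nat) w (λ (ν : Nat) → λ (β : Nat) → succ β) g
the term's type:
  (g : Nat) → (w : Nat) → Nat
observation: reduction starts at a beta-redex, and 9 normal-order steps reach the normal form.


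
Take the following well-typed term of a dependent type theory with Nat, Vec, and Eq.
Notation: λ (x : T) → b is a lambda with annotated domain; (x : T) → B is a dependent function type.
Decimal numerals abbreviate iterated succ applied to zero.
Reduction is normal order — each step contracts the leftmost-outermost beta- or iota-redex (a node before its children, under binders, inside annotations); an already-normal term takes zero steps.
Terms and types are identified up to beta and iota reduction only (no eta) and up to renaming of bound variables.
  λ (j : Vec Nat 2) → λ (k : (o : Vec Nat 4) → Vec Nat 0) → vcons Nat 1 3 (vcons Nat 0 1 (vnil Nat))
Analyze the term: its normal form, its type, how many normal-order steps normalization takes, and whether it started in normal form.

normal form:
  λ (j : Vec Nat 2) → λ (k : (o : Vec Nat 4) → Vec Nat 0) → vcons Nat 1 3 (vcons Nat 0 1 (vnil Nat))
type:
  (j : Vec Nat 2) → (k : (o : Vec Nat 4) → Vec Nat 0) → Vec Nat 2
reduction steps (normal order): 0
already normal: yes


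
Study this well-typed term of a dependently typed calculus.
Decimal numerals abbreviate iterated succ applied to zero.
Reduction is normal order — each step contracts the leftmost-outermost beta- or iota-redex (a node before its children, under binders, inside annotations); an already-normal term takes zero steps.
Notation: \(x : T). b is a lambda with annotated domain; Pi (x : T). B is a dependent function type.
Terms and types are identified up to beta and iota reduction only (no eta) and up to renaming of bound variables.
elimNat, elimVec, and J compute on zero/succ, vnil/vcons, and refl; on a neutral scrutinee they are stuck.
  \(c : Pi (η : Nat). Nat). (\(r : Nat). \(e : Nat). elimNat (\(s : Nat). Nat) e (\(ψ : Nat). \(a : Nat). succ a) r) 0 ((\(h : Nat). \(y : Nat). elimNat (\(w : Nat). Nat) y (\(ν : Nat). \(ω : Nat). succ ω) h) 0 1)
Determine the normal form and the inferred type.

reduced normal form:
  \(c : Pi (η : Nat). Nat). 1
the term's type:
  Pi (c : Pi (η : Nat). Nat). Nat


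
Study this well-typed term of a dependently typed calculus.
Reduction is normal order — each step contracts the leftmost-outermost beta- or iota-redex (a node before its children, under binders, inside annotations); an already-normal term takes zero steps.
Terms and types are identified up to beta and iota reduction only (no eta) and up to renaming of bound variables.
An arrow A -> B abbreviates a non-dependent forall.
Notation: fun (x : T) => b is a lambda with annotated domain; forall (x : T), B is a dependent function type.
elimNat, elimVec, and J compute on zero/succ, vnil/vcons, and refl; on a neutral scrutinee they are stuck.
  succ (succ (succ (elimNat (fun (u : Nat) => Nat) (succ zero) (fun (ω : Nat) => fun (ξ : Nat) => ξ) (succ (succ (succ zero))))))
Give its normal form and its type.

normal form:
  succ (succ (succ (succ zero)))
inferred type:
  Nat
observation: the first redex contracted is an elimNat iota-redex; the normal form is reached in 10 normal-order steps.


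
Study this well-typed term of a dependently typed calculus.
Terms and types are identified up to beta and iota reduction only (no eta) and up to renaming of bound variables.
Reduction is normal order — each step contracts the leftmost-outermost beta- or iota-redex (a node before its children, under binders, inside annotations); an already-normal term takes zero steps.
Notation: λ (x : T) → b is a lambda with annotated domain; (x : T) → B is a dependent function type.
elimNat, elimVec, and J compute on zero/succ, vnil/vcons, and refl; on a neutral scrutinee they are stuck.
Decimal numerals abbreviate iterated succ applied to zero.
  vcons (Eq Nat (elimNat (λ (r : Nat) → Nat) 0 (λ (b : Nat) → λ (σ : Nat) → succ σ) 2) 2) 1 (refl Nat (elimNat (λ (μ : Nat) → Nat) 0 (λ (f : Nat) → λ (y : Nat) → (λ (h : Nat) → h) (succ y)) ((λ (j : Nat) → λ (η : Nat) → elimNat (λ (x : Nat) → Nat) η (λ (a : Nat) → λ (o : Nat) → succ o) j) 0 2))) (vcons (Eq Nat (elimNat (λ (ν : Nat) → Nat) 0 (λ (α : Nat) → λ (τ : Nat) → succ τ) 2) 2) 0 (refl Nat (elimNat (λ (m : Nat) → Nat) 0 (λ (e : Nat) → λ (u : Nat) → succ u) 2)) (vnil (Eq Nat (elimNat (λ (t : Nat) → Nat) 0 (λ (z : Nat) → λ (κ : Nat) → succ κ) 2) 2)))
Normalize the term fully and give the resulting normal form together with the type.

reduced normal form:
  vcons (Eq Nat 2 2) 1 (refl Nat 2) (vcons (Eq Nat 2 2) 0 (refl Nat 2) (vnil (Eq Nat 2 2)))
type:
  Vec (Eq Nat 2 2) 2


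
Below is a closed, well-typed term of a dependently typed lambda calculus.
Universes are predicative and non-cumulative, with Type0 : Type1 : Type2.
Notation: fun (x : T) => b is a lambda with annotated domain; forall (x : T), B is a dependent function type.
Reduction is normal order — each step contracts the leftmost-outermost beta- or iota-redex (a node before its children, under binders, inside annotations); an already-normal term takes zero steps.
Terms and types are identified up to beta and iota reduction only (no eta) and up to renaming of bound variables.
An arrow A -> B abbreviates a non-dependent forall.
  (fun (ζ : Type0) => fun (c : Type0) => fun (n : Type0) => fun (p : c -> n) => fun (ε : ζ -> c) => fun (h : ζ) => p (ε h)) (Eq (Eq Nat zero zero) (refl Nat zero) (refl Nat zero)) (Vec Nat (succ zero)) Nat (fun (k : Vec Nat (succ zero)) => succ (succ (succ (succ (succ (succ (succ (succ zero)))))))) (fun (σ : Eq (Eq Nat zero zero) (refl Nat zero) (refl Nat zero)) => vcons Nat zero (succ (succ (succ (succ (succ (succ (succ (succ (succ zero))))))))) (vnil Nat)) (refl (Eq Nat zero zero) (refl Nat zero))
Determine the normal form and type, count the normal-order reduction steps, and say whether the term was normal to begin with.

normal form:
  succ (succ (succ (succ (succ (succ (succ (succ zero)))))))
the term's type:
  Nat
normal-order step count: 7
already normal: no
first contracted redex: a beta-redex


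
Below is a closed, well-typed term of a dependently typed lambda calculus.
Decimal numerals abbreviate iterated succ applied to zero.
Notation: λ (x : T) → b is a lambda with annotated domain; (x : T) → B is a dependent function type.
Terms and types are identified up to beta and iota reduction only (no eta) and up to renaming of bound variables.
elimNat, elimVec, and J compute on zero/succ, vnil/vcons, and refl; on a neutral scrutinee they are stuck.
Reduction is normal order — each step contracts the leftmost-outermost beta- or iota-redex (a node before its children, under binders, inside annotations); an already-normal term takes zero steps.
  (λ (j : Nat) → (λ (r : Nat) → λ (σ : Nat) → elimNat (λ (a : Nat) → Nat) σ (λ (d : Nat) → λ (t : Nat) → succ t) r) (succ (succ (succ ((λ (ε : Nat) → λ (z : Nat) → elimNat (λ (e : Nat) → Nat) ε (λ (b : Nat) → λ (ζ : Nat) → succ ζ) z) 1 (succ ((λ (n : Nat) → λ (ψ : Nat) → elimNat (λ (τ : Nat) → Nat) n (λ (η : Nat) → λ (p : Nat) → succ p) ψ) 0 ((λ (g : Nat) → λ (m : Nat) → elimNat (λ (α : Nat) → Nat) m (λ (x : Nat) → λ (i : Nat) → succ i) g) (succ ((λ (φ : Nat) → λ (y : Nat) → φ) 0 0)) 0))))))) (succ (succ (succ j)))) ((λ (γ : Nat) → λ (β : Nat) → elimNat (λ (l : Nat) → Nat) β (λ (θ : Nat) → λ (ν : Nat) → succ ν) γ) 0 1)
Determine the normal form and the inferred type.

resulting normal form:
  10
type:
  Nat
observation: normalization takes exactly 48 steps under the normal-order strategy.


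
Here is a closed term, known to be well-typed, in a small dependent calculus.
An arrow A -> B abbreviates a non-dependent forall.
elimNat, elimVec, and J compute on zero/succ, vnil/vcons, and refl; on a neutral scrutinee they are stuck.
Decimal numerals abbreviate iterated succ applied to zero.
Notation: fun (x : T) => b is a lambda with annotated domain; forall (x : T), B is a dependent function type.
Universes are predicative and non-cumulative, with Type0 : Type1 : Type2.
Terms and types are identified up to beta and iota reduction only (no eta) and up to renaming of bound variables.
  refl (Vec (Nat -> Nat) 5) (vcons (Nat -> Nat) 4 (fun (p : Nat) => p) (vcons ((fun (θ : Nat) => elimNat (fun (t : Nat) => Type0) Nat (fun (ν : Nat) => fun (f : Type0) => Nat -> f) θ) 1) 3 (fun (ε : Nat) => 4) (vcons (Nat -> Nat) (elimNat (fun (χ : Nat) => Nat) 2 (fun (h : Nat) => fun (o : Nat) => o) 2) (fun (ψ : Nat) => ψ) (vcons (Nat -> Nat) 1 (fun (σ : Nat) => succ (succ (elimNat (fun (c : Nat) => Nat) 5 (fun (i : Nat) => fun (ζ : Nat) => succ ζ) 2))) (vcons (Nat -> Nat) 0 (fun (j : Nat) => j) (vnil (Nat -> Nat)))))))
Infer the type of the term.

type:
  Eq (Vec (Nat -> Nat) 5) (vcons (Nat -> Nat) 4 (fun (p : Nat) => p) (vcons (Nat -> Nat) 3 (fun (θ : Nat) => 4) (vcons (Nat -> Nat) 2 (fun (t : Nat) => t) (vcons (Nat -> Nat) 1 (fun (ν : Nat) => 9) (vcons (Nat -> Nat) 0 (fun (f : Nat) => f) (vnil (Nat -> Nat))))))) (vcons (Nat -> Nat) 4 (fun (ε : Nat) => ε) (vcons (Nat -> Nat) 3 (fun (χ : Nat) => 4) (vcons (Nat -> Nat) 2 (fun (h : Nat) => h) (vcons (Nat -> Nat) 1 (fun (o : Nat) => 9) (vcons (Nat -> Nat) 0 (fun (ψ : Nat) => ψ) (vnil (Nat -> Nat)))))))


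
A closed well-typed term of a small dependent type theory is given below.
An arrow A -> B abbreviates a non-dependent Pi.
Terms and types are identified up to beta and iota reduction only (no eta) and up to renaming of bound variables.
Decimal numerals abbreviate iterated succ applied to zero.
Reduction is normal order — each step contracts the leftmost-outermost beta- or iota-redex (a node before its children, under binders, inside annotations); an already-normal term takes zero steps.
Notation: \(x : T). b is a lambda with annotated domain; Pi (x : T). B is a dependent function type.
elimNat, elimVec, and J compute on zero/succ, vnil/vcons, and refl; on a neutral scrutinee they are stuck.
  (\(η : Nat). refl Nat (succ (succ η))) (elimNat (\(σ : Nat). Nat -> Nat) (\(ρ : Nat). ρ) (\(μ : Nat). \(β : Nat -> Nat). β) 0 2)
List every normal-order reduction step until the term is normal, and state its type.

reduction (normal order):
  (\(η : Nat). refl Nat (succ (succ η))) (elimNat (\(σ : Nat). Nat -> Nat) (\(ρ : Nat). ρ) (\(μ : Nat). \(β : Nat -> Nat). β) 0 2)
  ~> refl Nat (succ (succ (elimNat (\(η : Nat). Nat -> Nat) (\(σ : Nat). σ) (\(ρ : Nat). \(μ : Nat -> Nat). μ) 0 2)))
  ~> refl Nat (succ (succ ((\(η : Nat). η) 2)))
  ~> refl Nat 4
inferred type:
  Eq Nat 4 4


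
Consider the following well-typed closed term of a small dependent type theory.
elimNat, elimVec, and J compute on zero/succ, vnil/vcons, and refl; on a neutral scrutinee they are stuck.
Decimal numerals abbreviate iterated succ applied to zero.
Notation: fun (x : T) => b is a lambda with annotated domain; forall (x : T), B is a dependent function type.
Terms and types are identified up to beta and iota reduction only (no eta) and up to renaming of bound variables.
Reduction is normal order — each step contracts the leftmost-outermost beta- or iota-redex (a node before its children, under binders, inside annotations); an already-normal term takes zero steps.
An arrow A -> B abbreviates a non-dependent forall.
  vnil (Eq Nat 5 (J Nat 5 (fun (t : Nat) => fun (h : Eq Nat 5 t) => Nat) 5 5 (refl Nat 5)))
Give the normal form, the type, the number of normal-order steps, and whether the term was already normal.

reduced normal form:
  vnil (Eq Nat 5 5)
the term's type:
  Vec (Eq Nat 5 5) 0
reduction steps (normal order): 1
started in normal form: no
first contracted redex: a J iota-redex
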